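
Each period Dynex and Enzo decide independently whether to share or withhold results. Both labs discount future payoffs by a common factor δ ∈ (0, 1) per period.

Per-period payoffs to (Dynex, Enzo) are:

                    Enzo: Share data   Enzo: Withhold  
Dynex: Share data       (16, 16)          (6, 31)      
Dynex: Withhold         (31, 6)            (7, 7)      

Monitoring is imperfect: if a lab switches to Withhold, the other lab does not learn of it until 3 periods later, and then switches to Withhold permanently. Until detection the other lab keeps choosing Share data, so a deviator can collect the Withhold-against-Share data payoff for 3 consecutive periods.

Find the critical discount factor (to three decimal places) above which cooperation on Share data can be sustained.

Deviating for the 3 undetected periods gains 31−16 = 15 per period over cooperation, then loses 16−7 = 9 per period forever once punishment starts.
Gain: 15(1 + δ + … + δ^2); loss: 9·δ^3/(1−δ).
No profitable deviation ⇔ 15(1−δ^3) ≤ 9·δ^3, i.e. δ^3 ≥ 15/(15+9) = 5/8.
Hence δ ≥ (5/8)^(1/3) ≈ 0.855.

0.855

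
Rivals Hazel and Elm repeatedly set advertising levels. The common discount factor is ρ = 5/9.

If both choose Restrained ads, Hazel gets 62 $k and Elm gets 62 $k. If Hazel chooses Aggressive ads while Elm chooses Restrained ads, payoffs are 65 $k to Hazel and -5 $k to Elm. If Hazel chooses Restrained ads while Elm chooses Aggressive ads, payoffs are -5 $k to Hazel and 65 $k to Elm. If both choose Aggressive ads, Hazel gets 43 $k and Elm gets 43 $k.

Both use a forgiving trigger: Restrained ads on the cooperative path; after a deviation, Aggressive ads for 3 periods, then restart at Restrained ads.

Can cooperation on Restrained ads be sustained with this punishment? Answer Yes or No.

Yes

A one-shot deviation gives 65 now, then 43 for 3 periods, then back to 62.
Gain from deviating: (65−62) today; loss: (62−43) in each of the next 3 periods.
No-deviation condition: (62−43)(ρ+…+ρ^3) ≥ 65−62, i.e. ρ+…+ρ^3 ≥ 3/19.
At ρ = 5/9: ρ+…+ρ^3 = 1.0357 ≥ 0.1579.
So cooperation is sustainable.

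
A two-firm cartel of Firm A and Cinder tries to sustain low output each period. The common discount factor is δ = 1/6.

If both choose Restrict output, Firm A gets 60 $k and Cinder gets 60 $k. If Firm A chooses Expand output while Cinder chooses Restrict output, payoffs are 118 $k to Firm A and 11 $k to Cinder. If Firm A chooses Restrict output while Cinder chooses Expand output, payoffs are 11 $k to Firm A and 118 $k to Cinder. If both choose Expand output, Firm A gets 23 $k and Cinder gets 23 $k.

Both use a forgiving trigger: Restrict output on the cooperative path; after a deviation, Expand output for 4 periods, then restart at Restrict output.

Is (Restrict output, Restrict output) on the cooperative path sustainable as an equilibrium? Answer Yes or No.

No

Comparing payoff streams over the 5 periods until play realigns: cooperate → 60(1+δ+…+δ^4); deviate → 118 + 23(δ+…+δ^4).
Cooperation is sustained iff (60−23)(δ+…+δ^4) ≥ 118−60.
δ+…+δ^4 = 1/6·(1−(1/6)^4)/(1−1/6) = 0.1998, and (118−60)/(60−23) = 1.5676.
0.1998 < 1.5676, so cooperation is not sustainable.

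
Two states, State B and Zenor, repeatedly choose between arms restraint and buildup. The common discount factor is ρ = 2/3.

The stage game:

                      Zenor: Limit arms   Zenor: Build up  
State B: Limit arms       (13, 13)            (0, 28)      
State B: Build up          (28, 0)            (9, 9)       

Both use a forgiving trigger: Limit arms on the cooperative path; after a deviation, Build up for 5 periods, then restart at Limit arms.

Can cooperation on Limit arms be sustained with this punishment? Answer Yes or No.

Comparing payoff streams over the 6 periods until play realigns: cooperate → 13(1+ρ+…+ρ^5); deviate → 28 + 9(ρ+…+ρ^5).
Cooperation is sustained iff (13−9)(ρ+…+ρ^5) ≥ 28−13.
ρ+…+ρ^5 = 2/3·(1−(2/3)^5)/(1−2/3) = 1.7366, and (28−13)/(13−9) = 3.7500.
1.7366 < 3.7500, so cooperation is not sustainable.

No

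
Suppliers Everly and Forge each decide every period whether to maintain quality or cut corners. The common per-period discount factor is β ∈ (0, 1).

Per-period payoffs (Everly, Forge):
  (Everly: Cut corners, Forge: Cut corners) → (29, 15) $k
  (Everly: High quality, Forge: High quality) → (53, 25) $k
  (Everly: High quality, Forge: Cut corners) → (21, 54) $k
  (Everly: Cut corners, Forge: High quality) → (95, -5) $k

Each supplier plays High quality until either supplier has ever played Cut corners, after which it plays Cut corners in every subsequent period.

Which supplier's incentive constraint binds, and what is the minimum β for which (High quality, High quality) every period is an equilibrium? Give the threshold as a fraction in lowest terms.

Everly's threshold: (95−53)/(95−29) = 7/11.
Forge's threshold: (54−25)/(54−15) = 29/39.
7/11 < 29/39, so Forge binds and β* = 29/39.

Forge; β ≥ 29/39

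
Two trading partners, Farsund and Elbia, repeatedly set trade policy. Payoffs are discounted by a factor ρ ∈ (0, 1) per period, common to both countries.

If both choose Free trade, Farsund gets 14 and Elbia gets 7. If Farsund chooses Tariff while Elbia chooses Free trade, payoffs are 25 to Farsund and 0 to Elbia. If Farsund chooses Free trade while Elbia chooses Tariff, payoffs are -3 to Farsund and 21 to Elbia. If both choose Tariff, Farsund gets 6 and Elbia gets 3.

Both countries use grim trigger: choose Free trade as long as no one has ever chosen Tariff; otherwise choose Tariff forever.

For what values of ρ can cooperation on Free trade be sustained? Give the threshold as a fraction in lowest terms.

Farsund's threshold: (25−14)/(25−6) = 11/19.
Elbia's threshold: (21−7)/(21−3) = 7/9.
11/19 < 7/9, so Elbia binds and ρ* = 7/9.

7/9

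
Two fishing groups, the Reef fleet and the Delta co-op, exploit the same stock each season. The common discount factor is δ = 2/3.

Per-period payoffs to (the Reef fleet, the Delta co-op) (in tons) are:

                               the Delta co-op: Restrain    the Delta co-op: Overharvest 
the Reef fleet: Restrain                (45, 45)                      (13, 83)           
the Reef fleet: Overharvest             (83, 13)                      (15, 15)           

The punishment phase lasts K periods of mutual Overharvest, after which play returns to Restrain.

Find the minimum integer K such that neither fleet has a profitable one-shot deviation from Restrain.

3

Need Σ_{k=1}^{K} δ^k ≥ (83−45)/(45−15) = 1.2667 at δ = 2/3.
At K = 2 the sum is 1.1111 < 1.2667; at K = 3 it is 1.4074 ≥ 1.2667.
So the minimum punishment length is K = 3.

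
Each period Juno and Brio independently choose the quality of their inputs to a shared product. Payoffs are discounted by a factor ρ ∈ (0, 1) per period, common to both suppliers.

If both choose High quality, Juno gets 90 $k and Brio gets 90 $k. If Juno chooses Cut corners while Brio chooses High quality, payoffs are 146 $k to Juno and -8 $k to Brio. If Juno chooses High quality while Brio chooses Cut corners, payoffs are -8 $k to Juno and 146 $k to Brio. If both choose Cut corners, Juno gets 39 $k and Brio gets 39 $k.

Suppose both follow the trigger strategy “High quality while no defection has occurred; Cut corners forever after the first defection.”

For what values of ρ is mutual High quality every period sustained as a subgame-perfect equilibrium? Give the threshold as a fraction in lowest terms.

56/107

Cooperation forever yields 90 each period: 90/(1−ρ).
Deviating yields 146 once, then 39 forever: 146 + 39ρ/(1−ρ).
No profitable deviation requires 90/(1−ρ) ≥ 146 + 39ρ/(1−ρ).
Multiplying by (1−ρ): 90 ≥ 146(1−ρ) + 39ρ = 146 − 107ρ.
So 107ρ ≥ 56, i.e. ρ ≥ 56/107.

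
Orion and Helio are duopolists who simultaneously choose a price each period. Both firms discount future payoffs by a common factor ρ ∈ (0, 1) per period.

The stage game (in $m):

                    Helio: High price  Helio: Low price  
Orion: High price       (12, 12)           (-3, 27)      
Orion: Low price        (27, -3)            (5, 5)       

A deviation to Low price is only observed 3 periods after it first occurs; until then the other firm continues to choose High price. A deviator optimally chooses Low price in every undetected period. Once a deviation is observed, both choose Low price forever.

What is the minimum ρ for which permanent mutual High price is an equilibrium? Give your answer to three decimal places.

A deviator earns 27 for 3 periods, then 5 forever; cooperating earns 12 forever. Multiplying the IC by (1−ρ):
12 ≥ 27(1−ρ^3) + 5ρ^3, so 22·ρ^3 ≥ 15 and ρ^3 ≥ 15/22.
ρ ≥ (15/22)^(1/3) ≈ 0.880.

0.880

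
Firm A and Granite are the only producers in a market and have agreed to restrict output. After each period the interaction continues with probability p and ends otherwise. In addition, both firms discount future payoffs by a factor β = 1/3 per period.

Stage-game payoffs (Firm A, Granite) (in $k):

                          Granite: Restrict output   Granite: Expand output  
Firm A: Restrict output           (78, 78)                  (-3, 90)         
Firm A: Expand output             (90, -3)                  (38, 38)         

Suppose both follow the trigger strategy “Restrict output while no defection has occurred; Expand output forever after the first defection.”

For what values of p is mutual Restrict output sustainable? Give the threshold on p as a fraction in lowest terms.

Expected continuation weight on next period's payoff is β·p = 1/3·p, which plays the role of the discount factor.
Cooperation requires 1/3·p ≥ (90−78)/(90−38) = 3/13, hence p ≥ 9/13.

9/13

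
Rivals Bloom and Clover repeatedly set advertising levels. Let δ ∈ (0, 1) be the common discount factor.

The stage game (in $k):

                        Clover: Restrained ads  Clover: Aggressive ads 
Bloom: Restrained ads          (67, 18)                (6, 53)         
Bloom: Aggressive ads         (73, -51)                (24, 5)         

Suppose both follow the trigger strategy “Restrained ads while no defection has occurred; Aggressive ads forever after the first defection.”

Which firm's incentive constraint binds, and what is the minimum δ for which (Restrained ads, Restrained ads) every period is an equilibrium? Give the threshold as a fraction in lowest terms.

Clover; δ ≥ 35/48

Bloom: cooperation gives 67 each period; deviation gives 73 once then 24 forever.
  67/(1−δ) ≥ 73 + 24δ/(1−δ) ⇒ δ ≥ 6/49.
Clover: cooperation gives 18 each period; deviation gives 53 once then 5 forever.
  δ ≥ 35/48.
Both must hold, so the binding constraint is Clover's: δ ≥ 35/48.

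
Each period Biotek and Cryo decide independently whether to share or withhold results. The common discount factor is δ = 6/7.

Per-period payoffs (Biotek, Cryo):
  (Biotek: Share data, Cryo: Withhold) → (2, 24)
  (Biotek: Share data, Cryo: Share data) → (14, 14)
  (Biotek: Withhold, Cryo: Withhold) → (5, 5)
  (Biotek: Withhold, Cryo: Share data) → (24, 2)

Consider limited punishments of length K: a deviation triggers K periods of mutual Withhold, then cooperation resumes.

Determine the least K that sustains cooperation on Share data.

2

No profitable deviation requires (14−5)(δ+…+δ^K) ≥ 24−14, i.e. δ+…+δ^K ≥ 10/9 ≈ 1.1111.
With δ = 6/7, the partial sums are K=1: 0.8571, K=2: 1.5918.
K = 2 is the first length at which the sum reaches 1.1111.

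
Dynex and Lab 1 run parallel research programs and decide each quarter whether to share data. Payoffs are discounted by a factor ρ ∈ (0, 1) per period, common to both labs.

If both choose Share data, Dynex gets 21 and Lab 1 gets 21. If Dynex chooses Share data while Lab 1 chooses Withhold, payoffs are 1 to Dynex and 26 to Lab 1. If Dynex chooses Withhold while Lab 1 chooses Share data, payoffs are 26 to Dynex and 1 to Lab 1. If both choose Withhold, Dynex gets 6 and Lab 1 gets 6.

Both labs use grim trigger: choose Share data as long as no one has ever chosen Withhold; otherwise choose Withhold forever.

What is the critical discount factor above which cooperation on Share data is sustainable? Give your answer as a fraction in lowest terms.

1/4

21/(1−ρ) ≥ 26 + 6ρ/(1−ρ)
21 ≥ 26 − 20ρ
ρ ≥ 5/20 = 1/4.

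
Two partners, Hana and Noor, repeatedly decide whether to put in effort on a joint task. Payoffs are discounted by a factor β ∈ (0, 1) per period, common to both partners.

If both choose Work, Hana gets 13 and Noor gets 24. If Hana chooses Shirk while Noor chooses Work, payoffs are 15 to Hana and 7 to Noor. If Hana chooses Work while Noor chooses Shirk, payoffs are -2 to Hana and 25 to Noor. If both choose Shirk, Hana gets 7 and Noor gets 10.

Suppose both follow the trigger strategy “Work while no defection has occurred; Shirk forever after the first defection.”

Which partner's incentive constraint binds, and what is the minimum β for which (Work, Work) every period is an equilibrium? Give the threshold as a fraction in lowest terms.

Hana's threshold: (15−13)/(15−7) = 1/4.
Noor's threshold: (25−24)/(25−10) = 1/15.
1/4 > 1/15, so Hana binds and β* = 1/4.

Hana; β ≥ 1/4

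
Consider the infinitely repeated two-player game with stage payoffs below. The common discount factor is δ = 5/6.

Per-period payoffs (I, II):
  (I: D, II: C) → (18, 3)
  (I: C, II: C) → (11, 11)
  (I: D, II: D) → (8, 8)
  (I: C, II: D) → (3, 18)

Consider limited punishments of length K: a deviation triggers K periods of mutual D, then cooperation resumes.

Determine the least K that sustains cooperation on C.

4

No profitable deviation requires (11−8)(δ+…+δ^K) ≥ 18−11, i.e. δ+…+δ^K ≥ 7/3 ≈ 2.3333.
With δ = 5/6, the partial sums are K=1: 0.8333, K=2: 1.5278, K=3: 2.1065, K=4: 2.5887.
K = 4 is the first length at which the sum reaches 2.3333.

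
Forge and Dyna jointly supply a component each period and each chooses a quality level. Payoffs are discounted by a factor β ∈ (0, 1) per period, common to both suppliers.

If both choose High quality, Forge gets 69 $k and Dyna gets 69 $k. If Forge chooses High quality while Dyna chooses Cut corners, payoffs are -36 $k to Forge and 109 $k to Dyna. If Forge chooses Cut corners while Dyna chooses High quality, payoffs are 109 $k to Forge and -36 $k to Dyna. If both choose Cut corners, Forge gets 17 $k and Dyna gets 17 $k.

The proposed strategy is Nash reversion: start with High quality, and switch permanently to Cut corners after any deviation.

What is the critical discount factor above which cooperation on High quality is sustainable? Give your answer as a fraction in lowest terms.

One-period gain from deviating is 109 − 69 = 40. The loss is 69 − 17 = 52 in every subsequent period, with present value 52·β/(1−β).
Deviation is unprofitable when 52·β/(1−β) ≥ 40, i.e. β/(1−β) ≥ 10/13.
Equivalently β ≥ 40/(40+52) = 10/23.

10/23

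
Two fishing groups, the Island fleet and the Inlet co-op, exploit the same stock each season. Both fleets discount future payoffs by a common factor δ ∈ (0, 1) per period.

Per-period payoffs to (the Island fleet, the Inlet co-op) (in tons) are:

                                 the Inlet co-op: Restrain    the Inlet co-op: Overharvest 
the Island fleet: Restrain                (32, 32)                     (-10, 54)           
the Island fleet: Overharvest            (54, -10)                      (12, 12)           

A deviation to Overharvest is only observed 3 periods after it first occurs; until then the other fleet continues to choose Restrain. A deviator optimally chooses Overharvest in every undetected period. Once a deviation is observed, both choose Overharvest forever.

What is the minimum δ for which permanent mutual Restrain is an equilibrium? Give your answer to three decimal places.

Deviating for the 3 undetected periods gains 54−32 = 22 per period over cooperation, then loses 32−12 = 20 per period forever once punishment starts.
Gain: 22(1 + δ + … + δ^2); loss: 20·δ^3/(1−δ).
No profitable deviation ⇔ 22(1−δ^3) ≤ 20·δ^3, i.e. δ^3 ≥ 22/(22+20) = 11/21.
Hence δ ≥ (11/21)^(1/3) ≈ 0.806.

0.806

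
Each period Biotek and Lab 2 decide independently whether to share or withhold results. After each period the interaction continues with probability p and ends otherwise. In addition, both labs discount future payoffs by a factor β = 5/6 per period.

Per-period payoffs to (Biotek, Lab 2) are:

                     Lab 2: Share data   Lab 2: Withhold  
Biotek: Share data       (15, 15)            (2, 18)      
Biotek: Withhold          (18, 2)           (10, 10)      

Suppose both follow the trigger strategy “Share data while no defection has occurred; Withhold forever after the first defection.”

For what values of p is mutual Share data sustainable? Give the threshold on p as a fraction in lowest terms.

Expected continuation weight on next period's payoff is β·p = 5/6·p, which plays the role of the discount factor.
Cooperation requires 5/6·p ≥ (18−15)/(18−10) = 3/8, hence p ≥ 9/20.

9/20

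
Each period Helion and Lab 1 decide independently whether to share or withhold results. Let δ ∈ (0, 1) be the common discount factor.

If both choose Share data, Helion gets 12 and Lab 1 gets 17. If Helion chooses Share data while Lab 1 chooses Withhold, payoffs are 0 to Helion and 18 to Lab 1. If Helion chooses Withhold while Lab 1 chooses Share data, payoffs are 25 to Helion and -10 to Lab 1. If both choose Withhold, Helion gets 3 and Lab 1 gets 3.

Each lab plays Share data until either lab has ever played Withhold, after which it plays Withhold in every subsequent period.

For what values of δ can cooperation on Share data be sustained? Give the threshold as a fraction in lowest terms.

13/22

Helion's threshold: (25−12)/(25−3) = 13/22.
Lab 1's threshold: (18−17)/(18−3) = 1/15.
13/22 > 1/15, so Helion binds and δ* = 13/22.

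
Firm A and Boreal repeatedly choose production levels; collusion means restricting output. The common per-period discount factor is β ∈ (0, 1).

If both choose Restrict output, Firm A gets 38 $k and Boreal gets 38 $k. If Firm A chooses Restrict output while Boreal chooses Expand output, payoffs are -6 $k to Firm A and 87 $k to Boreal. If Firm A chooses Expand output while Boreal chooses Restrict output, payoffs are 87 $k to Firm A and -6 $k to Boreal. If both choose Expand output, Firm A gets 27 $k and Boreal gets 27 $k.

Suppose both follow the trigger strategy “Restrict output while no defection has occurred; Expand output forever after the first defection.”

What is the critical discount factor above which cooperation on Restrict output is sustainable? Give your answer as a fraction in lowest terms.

38/(1−β) ≥ 87 + 27β/(1−β)
38 ≥ 87 − 60β
β ≥ 49/60.

49/60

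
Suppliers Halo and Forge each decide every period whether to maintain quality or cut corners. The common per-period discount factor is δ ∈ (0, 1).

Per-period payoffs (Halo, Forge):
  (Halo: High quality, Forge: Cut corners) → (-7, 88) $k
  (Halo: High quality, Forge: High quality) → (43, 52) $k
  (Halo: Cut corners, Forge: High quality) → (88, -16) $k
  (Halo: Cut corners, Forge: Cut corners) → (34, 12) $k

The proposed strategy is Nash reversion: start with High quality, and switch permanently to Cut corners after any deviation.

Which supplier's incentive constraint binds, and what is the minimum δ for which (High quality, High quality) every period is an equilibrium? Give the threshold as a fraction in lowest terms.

Halo; δ ≥ 5/6

Halo: cooperation gives 43 each period; deviation gives 88 once then 34 forever.
  43/(1−δ) ≥ 88 + 34δ/(1−δ) ⇒ δ ≥ 45/54 = 5/6.
Forge: cooperation gives 52 each period; deviation gives 88 once then 12 forever.
  δ ≥ 36/76 = 9/19.
Both must hold, so the binding constraint is Halo's: δ ≥ 5/6.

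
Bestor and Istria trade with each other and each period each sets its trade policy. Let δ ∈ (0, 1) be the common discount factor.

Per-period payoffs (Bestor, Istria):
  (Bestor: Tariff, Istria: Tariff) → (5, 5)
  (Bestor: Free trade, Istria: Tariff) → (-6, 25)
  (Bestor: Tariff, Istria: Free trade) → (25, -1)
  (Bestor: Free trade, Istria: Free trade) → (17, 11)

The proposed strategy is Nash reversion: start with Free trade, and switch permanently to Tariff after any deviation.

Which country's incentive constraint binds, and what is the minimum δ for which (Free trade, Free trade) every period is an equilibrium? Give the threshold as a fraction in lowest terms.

Istria; δ ≥ 7/10

Bestor: cooperation gives 17 each period; deviation gives 25 once then 5 forever.
  17/(1−δ) ≥ 25 + 5δ/(1−δ) ⇒ δ ≥ 8/20 = 2/5.
Istria: cooperation gives 11 each period; deviation gives 25 once then 5 forever.
  δ ≥ 14/20 = 7/10.
Both must hold, so the binding constraint is Istria's: δ ≥ 7/10.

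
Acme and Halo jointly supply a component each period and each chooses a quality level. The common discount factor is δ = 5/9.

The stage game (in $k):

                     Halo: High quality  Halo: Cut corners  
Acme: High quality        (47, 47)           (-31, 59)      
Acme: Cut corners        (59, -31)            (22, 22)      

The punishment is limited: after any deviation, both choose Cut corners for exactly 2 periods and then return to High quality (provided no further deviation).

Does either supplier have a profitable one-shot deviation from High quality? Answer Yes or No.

Comparing payoff streams over the 3 periods until play realigns: cooperate → 47(1+δ+…+δ^2); deviate → 59 + 22(δ+…+δ^2).
Cooperation is sustained iff (47−22)(δ+…+δ^2) ≥ 59−47.
δ+…+δ^2 = 5/9·(1−(5/9)^2)/(1−5/9) = 0.8642, and (59−47)/(47−22) = 0.4800.
0.8642 ≥ 0.4800, so cooperation is sustainable.

No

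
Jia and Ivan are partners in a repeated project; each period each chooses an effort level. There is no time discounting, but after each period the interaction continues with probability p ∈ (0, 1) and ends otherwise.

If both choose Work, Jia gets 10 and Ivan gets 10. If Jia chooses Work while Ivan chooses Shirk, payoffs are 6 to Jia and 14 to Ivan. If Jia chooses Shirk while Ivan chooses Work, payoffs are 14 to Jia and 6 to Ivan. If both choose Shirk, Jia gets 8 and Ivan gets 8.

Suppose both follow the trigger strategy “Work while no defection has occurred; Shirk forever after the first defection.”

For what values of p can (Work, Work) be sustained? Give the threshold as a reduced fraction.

2/3

Expected cooperation value is 10 + p·10 + p²·10 + … = 10/(1−p); deviation gives 14 + p·8/(1−p).
10 ≥ 14(1−p) + 8p ⇒ 6p ≥ 4 ⇒ p ≥ 4/6 = 2/3.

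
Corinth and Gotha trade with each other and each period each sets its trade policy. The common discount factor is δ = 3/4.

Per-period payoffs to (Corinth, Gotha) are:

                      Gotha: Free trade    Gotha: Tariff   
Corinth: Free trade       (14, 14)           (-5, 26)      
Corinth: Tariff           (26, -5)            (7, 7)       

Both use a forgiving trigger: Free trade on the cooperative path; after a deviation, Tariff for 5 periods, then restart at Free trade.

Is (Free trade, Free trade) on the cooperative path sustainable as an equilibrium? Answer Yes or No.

Yes

Comparing payoff streams over the 6 periods until play realigns: cooperate → 14(1+δ+…+δ^5); deviate → 26 + 7(δ+…+δ^5).
Cooperation is sustained iff (14−7)(δ+…+δ^5) ≥ 26−14.
δ+…+δ^5 = 3/4·(1−(3/4)^5)/(1−3/4) = 2.2881, and (26−14)/(14−7) = 1.7143.
2.2881 ≥ 1.7143, so cooperation is sustainable.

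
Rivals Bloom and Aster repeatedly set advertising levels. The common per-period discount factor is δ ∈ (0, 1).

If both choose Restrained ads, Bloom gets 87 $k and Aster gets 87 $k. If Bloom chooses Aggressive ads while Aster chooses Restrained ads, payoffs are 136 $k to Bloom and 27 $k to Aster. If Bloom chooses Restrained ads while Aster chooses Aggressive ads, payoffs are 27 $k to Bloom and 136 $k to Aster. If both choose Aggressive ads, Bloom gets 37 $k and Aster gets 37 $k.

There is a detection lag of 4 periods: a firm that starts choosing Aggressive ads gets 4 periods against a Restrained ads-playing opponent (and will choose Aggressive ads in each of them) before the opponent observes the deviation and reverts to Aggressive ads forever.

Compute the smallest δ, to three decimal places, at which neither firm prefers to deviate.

0.839

A deviator earns 136 for 4 periods, then 37 forever; cooperating earns 87 forever. Multiplying the IC by (1−δ):
87 ≥ 136(1−δ^4) + 37δ^4, so 99·δ^4 ≥ 49 and δ^4 ≥ 49/99.
δ ≥ (49/99)^(1/4) ≈ 0.839.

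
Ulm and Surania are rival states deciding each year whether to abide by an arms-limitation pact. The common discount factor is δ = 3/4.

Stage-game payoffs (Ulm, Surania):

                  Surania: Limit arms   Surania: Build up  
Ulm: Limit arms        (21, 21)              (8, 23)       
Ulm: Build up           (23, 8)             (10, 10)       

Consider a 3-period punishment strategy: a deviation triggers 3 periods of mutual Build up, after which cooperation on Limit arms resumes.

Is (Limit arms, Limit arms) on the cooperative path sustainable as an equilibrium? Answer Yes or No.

Yes

IC: δ+…+δ^3 ≥ (23−21)/(21−10) = 2/11.
At δ = 3/4: partial sum = 1.7344 ≥ 0.1818. Cooperation sustainable.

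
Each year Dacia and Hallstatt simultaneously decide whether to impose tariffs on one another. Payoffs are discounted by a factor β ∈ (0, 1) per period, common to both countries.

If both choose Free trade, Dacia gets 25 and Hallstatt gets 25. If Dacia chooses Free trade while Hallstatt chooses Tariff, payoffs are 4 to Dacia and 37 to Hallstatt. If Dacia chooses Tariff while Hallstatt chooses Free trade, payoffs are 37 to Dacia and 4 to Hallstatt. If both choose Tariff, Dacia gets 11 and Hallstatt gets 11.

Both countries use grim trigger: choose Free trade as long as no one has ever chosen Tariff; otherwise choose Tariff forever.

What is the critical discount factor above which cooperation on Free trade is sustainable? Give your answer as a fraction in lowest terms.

6/13

25/(1−β) ≥ 37 + 11β/(1−β)
25 ≥ 37 − 26β
β ≥ 12/26 = 6/13.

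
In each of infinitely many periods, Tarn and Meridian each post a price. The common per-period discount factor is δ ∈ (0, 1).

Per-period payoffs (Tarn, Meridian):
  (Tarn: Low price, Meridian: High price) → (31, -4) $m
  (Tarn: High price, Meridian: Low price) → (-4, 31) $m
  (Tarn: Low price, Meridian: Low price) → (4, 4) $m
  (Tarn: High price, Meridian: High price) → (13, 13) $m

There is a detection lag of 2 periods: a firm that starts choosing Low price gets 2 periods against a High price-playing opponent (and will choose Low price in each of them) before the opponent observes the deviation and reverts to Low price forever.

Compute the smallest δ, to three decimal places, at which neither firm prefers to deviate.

0.816

The best deviation is to choose Low price for all 2 undetected periods, earning 31 each, then 4 forever once detected.
Deviation value: 31(1−δ^2)/(1−δ) + 4δ^2/(1−δ); cooperation value: 13/(1−δ).
IC: 13 ≥ 31(1−δ^2) + 4δ^2 = 31 − 27δ^2.
So δ^2 ≥ 18/27 = 2/3, giving δ ≥ (2/3)^(1/2) ≈ 0.816.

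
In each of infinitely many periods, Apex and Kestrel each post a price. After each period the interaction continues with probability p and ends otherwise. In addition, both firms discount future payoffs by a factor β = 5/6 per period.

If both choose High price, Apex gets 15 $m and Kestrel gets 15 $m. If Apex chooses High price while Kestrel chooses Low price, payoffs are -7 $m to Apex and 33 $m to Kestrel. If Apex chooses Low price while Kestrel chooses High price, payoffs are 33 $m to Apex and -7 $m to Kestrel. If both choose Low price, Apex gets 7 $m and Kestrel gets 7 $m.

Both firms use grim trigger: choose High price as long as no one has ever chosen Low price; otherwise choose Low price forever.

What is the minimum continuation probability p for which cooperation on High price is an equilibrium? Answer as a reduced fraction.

54/65

Expected continuation weight on next period's payoff is β·p = 5/6·p, which plays the role of the discount factor.
Cooperation requires 5/6·p ≥ (33−15)/(33−7) = 9/13, hence p ≥ 54/65.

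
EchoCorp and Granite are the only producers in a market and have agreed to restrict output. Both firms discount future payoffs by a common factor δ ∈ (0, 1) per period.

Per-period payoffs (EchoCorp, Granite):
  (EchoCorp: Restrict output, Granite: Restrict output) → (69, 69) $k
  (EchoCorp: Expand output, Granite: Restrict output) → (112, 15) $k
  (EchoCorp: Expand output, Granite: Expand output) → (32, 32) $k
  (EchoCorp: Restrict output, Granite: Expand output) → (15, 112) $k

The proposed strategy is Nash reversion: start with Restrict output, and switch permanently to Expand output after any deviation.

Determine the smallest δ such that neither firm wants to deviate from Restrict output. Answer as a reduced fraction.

Cooperation forever yields 69 each period: 69/(1−δ).
Deviating yields 112 once, then 32 forever: 112 + 32δ/(1−δ).
No profitable deviation requires 69/(1−δ) ≥ 112 + 32δ/(1−δ).
Multiplying by (1−δ): 69 ≥ 112(1−δ) + 32δ = 112 − 80δ.
So 80δ ≥ 43, i.e. δ ≥ 43/80.

43/80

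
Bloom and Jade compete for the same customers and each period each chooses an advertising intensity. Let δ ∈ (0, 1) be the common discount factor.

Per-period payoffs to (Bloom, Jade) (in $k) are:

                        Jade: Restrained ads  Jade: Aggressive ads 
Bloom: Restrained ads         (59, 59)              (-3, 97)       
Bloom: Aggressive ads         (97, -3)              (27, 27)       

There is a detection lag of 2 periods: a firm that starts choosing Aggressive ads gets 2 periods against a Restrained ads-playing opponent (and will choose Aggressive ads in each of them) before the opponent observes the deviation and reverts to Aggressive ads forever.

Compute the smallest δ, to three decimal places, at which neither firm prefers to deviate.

0.737

A deviator earns 97 for 2 periods, then 27 forever; cooperating earns 59 forever. Multiplying the IC by (1−δ):
59 ≥ 97(1−δ^2) + 27δ^2, so 70·δ^2 ≥ 38 and δ^2 ≥ 19/35.
δ ≥ (19/35)^(1/2) ≈ 0.737.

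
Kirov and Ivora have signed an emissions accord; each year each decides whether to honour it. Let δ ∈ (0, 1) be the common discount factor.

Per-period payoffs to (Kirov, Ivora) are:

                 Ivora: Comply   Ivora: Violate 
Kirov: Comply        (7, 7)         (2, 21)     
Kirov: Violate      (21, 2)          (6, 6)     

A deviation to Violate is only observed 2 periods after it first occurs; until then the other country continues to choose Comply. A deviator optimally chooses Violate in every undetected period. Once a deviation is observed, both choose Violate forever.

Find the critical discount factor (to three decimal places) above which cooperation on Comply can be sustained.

0.966

A deviator earns 21 for 2 periods, then 6 forever; cooperating earns 7 forever. Multiplying the IC by (1−δ):
7 ≥ 21(1−δ^2) + 6δ^2, so 15·δ^2 ≥ 14 and δ^2 ≥ 14/15.
δ ≥ (14/15)^(1/2) ≈ 0.966.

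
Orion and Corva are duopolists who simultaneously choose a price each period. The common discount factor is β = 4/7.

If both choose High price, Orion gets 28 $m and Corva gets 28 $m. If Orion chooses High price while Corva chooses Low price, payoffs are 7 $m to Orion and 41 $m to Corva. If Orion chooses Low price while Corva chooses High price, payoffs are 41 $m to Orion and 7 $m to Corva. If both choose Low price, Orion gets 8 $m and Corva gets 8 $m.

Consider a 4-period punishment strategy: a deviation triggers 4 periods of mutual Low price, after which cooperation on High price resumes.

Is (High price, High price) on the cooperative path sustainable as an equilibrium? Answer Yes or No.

Yes

IC: β+…+β^4 ≥ (41−28)/(28−8) = 13/20.
At β = 4/7: partial sum = 1.1912 ≥ 0.6500. Cooperation sustainable.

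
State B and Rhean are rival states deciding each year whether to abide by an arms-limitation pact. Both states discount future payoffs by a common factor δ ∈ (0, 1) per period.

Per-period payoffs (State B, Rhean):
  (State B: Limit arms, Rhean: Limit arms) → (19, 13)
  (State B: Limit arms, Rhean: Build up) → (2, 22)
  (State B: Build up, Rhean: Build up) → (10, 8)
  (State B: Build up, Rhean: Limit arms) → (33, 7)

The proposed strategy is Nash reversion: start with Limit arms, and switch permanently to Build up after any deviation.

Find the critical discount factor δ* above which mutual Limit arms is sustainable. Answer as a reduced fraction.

9/14

State B: cooperation gives 19 each period; deviation gives 33 once then 10 forever.
  19/(1−δ) ≥ 33 + 10δ/(1−δ) ⇒ δ ≥ 14/23.
Rhean: cooperation gives 13 each period; deviation gives 22 once then 8 forever.
  δ ≥ 9/14.
Both must hold, so the binding constraint is Rhean's: δ ≥ 9/14.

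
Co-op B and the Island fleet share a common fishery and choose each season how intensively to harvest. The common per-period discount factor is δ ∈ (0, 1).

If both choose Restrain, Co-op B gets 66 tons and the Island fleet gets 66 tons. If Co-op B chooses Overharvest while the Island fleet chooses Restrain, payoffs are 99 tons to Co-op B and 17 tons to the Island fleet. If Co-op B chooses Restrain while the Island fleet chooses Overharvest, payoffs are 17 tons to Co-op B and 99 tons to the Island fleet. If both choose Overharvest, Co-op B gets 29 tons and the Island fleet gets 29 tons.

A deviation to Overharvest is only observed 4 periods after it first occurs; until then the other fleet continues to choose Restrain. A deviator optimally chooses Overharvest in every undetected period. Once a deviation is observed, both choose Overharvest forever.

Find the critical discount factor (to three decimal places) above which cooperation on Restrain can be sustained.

0.829

Deviating for the 4 undetected periods gains 99−66 = 33 per period over cooperation, then loses 66−29 = 37 per period forever once punishment starts.
Gain: 33(1 + δ + … + δ^3); loss: 37·δ^4/(1−δ).
No profitable deviation ⇔ 33(1−δ^4) ≤ 37·δ^4, i.e. δ^4 ≥ 33/(33+37) = 33/70.
Hence δ ≥ (33/70)^(1/4) ≈ 0.829.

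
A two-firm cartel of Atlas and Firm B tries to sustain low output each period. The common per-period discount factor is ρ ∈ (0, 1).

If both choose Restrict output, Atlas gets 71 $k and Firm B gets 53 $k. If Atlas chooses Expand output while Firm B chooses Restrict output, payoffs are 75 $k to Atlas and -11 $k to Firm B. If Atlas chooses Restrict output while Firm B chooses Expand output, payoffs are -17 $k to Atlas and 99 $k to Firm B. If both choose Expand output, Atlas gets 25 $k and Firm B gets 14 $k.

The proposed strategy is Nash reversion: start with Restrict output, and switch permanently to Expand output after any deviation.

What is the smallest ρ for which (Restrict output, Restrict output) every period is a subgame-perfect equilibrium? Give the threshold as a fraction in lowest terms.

46/85

Atlas's threshold: (75−71)/(75−25) = 2/25.
Firm B's threshold: (99−53)/(99−14) = 46/85.
2/25 < 46/85, so Firm B binds and ρ* = 46/85.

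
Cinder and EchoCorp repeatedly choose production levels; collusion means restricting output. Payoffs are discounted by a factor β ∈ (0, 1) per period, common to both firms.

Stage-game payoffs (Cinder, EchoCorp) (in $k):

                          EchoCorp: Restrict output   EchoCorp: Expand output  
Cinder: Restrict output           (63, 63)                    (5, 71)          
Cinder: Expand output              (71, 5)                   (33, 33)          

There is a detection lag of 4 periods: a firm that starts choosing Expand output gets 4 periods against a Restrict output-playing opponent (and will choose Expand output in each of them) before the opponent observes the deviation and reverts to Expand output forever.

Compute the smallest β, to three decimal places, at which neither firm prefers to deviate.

The best deviation is to choose Expand output for all 4 undetected periods, earning 71 each, then 33 forever once detected.
Deviation value: 71(1−β^4)/(1−β) + 33β^4/(1−β); cooperation value: 63/(1−β).
IC: 63 ≥ 71(1−β^4) + 33β^4 = 71 − 38β^4.
So β^4 ≥ 8/38 = 4/19, giving β ≥ (4/19)^(1/4) ≈ 0.677.

0.677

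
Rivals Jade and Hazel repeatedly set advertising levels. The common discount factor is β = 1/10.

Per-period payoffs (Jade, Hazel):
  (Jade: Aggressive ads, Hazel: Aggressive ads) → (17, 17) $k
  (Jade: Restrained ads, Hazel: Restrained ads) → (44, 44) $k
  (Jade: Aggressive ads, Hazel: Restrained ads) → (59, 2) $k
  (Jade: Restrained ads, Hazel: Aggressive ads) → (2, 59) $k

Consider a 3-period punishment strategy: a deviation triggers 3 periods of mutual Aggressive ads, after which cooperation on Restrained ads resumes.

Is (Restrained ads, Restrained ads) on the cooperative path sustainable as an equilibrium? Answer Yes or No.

IC: β+…+β^3 ≥ (59−44)/(44−17) = 5/9.
At β = 1/10: partial sum = 0.1110 < 0.5556. Cooperation not sustainable.

No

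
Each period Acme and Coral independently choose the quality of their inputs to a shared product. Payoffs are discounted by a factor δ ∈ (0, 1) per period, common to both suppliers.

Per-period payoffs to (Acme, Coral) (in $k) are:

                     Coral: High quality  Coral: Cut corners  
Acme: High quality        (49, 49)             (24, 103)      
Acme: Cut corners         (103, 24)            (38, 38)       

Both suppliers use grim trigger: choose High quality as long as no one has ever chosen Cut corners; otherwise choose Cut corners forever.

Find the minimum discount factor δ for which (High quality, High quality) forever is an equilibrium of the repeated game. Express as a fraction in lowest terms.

54/65

One-period gain from deviating is 103 − 49 = 54. The loss is 49 − 38 = 11 in every subsequent period, with present value 11·δ/(1−δ).
Deviation is unprofitable when 11·δ/(1−δ) ≥ 54, i.e. δ/(1−δ) ≥ 54/11.
Equivalently δ ≥ 54/(54+11) = 54/65.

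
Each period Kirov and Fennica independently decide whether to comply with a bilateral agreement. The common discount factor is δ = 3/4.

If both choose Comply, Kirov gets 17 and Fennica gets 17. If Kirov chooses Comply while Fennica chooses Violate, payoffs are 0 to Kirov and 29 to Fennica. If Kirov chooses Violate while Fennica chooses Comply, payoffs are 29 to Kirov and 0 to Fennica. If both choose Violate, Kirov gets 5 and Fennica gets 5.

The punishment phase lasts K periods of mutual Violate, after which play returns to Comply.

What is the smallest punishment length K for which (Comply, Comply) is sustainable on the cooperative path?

2

IC: δ(1−δ^K)/(1−δ) ≥ (29−17)/(17−5) = 1.
With δ = 3/4: need 1 − δ^K ≥ 1·(1−3/4)/(3/4), i.e. δ^K ≤ 0.6667.
Since (3/4)^1 = 0.7500 and (3/4)^2 = 0.5625, the smallest such K is 2.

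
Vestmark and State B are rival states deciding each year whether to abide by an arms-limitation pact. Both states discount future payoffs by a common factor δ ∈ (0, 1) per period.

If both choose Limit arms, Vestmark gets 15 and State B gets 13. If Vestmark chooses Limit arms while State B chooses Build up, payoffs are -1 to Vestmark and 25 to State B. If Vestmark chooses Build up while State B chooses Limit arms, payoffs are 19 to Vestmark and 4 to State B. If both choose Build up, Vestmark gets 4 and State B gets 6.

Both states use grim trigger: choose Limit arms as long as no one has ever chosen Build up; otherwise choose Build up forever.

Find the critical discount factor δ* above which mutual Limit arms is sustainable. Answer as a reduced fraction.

Vestmark: cooperation gives 15 each period; deviation gives 19 once then 4 forever.
  15/(1−δ) ≥ 19 + 4δ/(1−δ) ⇒ δ ≥ 4/15.
State B: cooperation gives 13 each period; deviation gives 25 once then 6 forever.
  δ ≥ 12/19.
Both must hold, so the binding constraint is State B's: δ ≥ 12/19.

12/19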